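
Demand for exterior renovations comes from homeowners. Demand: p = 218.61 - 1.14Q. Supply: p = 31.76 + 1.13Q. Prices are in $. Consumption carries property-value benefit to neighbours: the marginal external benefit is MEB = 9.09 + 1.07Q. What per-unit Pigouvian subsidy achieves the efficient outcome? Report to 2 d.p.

Social marginal benefit = demand + MEB = 227.70 - 0.07Q.
Set SMB = MC: 227.70 - 0.07Q = 31.76 + 1.13Q → Q* = 163.2833.
The Pigouvian subsidy equals MEB at Q*: 9.09 + 1.07×163.2833 = 183.8031.

subsidy = $183.80 per unit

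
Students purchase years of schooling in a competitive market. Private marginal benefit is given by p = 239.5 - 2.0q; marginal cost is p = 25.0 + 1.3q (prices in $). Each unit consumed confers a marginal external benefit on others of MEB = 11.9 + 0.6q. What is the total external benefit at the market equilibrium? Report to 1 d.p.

Market equilibrium (private): 25.0 + 1.3q = 239.5 - 2.0q → q_m = 65.0000.
Total external benefit = ∫₀^{q_m} (11.9 + 0.6q) dq = 11.9×65.0000 + ½×0.6×65.0000² = 2041.0000.

$2041.0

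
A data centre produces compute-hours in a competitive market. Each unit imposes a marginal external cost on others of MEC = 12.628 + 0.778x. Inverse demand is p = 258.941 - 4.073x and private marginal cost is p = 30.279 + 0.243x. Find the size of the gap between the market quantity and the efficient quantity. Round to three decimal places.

10.571 units

Market equilibrium (private): 30.279 + 0.243x = 258.941 - 4.073x → x_m = 52.9801.
Social marginal cost = private MC + MEC = 42.907 + 1.021x.
Set SMC = demand: 42.907 + 1.021x = 258.941 - 4.073x → x* = 42.4095.
Gap = |52.9801 − 42.4095| = 10.5706.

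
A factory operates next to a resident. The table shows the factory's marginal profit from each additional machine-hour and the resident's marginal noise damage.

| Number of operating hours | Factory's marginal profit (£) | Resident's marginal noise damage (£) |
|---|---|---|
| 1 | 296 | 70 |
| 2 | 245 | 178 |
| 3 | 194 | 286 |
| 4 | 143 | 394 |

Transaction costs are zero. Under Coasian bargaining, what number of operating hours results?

Bargaining reaches the level where marginal profit last exceeds marginal noise damage.
That holds through level 2 (245 ≥ 178) but not at 3 (194 < 286).

2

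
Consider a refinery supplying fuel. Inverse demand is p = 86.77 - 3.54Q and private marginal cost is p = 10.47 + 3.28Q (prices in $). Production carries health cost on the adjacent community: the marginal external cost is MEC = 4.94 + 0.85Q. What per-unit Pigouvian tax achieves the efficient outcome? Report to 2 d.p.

tax = $12.85 per unit

Social marginal cost = private MC + MEC = 15.41 + 4.13Q.
Set SMC = demand: 15.41 + 4.13Q = 86.77 - 3.54Q → Q* = 9.3038.
The Pigouvian tax equals MEC at Q*: 4.94 + 0.85×9.3038 = 12.8482.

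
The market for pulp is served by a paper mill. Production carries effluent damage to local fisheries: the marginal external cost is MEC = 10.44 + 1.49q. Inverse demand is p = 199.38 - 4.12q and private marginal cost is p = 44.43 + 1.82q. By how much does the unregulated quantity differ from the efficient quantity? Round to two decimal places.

Market equilibrium (private): 44.43 + 1.82q = 199.38 - 4.12q → q_m = 26.0859.
Social marginal cost = private MC + MEC = 54.87 + 3.31q.
Set SMC = demand: 54.87 + 3.31q = 199.38 - 4.12q → q* = 19.4495.
Gap = |26.0859 − 19.4495| = 6.6364.

6.64 units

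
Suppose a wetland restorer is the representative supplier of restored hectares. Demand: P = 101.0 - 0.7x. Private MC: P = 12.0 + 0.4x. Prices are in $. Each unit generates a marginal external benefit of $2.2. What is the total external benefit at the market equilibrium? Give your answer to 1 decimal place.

Market equilibrium (private): 12.0 + 0.4x = 101.0 - 0.7x → x_m = 80.9091.
Total external benefit = MEB × x_m = 2.2 × 80.9091 = 178.0000.

$178.0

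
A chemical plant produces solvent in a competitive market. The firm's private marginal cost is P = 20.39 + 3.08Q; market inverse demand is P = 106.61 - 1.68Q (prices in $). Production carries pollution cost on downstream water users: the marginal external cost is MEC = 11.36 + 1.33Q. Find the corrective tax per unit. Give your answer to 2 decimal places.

Social marginal cost = private MC + MEC = 31.75 + 4.41Q.
Set SMC = demand: 31.75 + 4.41Q = 106.61 - 1.68Q → Q* = 12.2923.
The Pigouvian tax equals MEC at Q*: 11.36 + 1.33×12.2923 = 27.7088.

tax = $27.71 per unit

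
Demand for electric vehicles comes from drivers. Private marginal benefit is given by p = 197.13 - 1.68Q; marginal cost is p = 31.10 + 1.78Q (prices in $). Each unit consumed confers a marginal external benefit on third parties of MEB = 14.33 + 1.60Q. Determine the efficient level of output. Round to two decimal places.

Q* = 96.97

Social marginal benefit = demand + MEB = 211.46 - 0.08Q.
Set SMB = MC: 211.46 - 0.08Q = 31.10 + 1.78Q → Q* = 96.9677.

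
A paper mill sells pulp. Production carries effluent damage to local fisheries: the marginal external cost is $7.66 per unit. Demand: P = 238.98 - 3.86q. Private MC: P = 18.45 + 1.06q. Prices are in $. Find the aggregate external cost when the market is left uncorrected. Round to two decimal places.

$343.35

Market equilibrium (private): 18.45 + 1.06q = 238.98 - 3.86q → q_m = 44.8232.
Total external cost = MEC × q_m = 7.66 × 44.8232 = 343.3457.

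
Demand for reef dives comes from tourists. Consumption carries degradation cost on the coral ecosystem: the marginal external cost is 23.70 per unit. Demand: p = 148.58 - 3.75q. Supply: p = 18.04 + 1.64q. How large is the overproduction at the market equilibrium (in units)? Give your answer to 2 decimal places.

Market equilibrium (private): 18.04 + 1.64q = 148.58 - 3.75q → q_m = 24.2189.
Social marginal benefit = demand − MEC = 124.88 - 3.75q.
Set SMB = MC: 124.88 - 3.75q = 18.04 + 1.64q → q* = 19.8219.
Gap = |24.2189 − 19.8219| = 4.3970.

4.40 units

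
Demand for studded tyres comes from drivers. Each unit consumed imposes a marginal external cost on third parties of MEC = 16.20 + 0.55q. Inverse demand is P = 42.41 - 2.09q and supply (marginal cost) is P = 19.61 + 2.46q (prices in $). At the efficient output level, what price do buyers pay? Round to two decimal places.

P = $39.71

Social marginal benefit = demand − MEC = 26.21 - 2.64q.
Set SMB = MC: 26.21 - 2.64q = 19.61 + 2.46q → q* = 1.2941.
Consumer price on the demand curve at q*: 42.41 − 2.09×1.2941 = 39.7053.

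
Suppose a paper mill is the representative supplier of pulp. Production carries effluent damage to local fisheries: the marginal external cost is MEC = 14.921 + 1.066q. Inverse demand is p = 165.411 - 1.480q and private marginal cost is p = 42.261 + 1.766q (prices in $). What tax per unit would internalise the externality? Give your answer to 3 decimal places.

tax = $41.677 per unit

Social marginal cost = private MC + MEC = 57.182 + 2.832q.
Set SMC = demand: 57.182 + 2.832q = 165.411 - 1.480q → q* = 25.0995.
The Pigouvian tax equals MEC at q*: 14.921 + 1.066×25.0995 = 41.6771.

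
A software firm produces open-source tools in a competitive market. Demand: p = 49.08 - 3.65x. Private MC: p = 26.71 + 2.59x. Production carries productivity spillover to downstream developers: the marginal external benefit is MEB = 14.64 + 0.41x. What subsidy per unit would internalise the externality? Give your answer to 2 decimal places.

Social marginal cost = private MC − MEB = 12.07 + 2.18x.
Set SMC = demand: 12.07 + 2.18x = 49.08 - 3.65x → x* = 6.3482.
The Pigouvian subsidy equals MEB at x*: 14.64 + 0.41×6.3482 = 17.2428.

subsidy = 17.24 per unit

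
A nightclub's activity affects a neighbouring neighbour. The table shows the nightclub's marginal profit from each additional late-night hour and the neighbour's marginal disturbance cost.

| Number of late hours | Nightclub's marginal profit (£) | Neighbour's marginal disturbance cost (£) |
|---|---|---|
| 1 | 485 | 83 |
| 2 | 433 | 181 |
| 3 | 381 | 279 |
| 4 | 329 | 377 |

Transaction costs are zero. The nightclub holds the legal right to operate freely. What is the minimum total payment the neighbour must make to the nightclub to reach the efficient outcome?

£329

Left alone the nightclub would choose level 4 (marginal profit stays positive).
Efficient level: k* = 3 (marginal profit ≥ marginal disturbance cost through 3).
The neighbour must at least cover the nightclub's forgone profit from cutting 4→3: 329 = 329.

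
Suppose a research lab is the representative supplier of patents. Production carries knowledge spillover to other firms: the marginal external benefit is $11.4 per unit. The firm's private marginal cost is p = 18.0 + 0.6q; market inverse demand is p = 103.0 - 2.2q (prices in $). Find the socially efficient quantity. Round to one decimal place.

q* = 34.4

Social marginal cost = private MC − MEB = 6.6 + 0.6q.
Set SMC = demand: 6.6 + 0.6q = 103.0 - 2.2q → q* = 34.4286.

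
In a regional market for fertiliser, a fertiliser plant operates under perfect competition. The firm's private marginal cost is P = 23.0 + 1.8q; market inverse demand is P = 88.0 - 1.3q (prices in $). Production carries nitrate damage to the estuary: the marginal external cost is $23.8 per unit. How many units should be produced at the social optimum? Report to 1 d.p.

Social marginal cost = private MC + MEC = 46.8 + 1.8q.
Set SMC = demand: 46.8 + 1.8q = 88.0 - 1.3q → q* = 13.2903.

q* = 13.3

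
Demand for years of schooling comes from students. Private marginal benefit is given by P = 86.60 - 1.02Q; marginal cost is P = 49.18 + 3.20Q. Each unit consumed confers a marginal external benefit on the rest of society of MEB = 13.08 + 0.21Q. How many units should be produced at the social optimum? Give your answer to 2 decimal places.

Social marginal benefit = demand + MEB = 99.68 - 0.81Q.
Set SMB = MC: 99.68 - 0.81Q = 49.18 + 3.20Q → Q* = 12.5935.

Q* = 12.59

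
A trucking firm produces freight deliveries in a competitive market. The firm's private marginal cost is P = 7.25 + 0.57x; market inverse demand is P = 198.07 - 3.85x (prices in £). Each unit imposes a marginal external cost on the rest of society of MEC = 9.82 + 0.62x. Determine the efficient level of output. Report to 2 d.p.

Social marginal cost = private MC + MEC = 17.07 + 1.19x.
Set SMC = demand: 17.07 + 1.19x = 198.07 - 3.85x → x* = 35.9127.

x* = 35.91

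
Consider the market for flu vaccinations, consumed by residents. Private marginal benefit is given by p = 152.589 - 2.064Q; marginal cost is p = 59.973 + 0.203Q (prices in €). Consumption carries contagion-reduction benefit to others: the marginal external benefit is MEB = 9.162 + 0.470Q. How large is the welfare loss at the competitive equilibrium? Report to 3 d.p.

DWL = €223.840

Market equilibrium (private): 59.973 + 0.203Q = 152.589 - 2.064Q → Q_m = 40.8540.
Social marginal benefit = demand + MEB = 161.751 - 1.594Q.
Set SMB = MC: 161.751 - 1.594Q = 59.973 + 0.203Q → Q* = 56.6377.
Between Q* and Q_m the wedge SMB − MC runs linearly from 0 to MEB(Q_m), so the loss is a triangle.
DWL = ½ × 15.7837 × 28.3634 = 223.8397.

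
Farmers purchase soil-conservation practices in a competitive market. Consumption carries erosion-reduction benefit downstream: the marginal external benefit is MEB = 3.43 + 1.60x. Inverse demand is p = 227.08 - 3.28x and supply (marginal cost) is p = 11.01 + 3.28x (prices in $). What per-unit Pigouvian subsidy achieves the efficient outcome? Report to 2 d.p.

Social marginal benefit = demand + MEB = 230.51 - 1.68x.
Set SMB = MC: 230.51 - 1.68x = 11.01 + 3.28x → x* = 44.2540.
The Pigouvian subsidy equals MEB at x*: 3.43 + 1.60×44.2540 = 74.2364.

subsidy = $74.24 per unit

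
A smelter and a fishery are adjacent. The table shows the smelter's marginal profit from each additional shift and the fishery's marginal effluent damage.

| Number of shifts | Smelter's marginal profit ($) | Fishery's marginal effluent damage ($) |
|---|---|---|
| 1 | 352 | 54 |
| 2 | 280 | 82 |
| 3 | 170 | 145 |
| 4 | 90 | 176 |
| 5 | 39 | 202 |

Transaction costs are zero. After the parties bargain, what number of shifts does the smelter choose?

Bargaining reaches the level where marginal profit last exceeds marginal effluent damage.
That holds through level 3 (170 ≥ 145) but not at 4 (90 < 176).

3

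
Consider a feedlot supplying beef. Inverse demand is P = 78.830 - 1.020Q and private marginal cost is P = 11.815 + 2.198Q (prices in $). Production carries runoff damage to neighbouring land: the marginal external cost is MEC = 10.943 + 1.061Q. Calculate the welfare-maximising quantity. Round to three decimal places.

Social marginal cost = private MC + MEC = 22.758 + 3.259Q.
Set SMC = demand: 22.758 + 3.259Q = 78.830 - 1.020Q → Q* = 13.1040.

Q* = 13.104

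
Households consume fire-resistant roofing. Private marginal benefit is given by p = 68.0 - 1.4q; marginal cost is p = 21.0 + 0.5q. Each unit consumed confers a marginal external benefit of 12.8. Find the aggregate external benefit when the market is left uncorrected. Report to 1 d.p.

316.6

Market equilibrium (private): 21.0 + 0.5q = 68.0 - 1.4q → q_m = 24.7368.
Total external benefit = MEB × q_m = 12.8 × 24.7368 = 316.6310.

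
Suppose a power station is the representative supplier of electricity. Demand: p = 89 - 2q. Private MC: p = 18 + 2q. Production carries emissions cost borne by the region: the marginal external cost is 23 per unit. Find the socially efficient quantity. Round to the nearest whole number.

q* = 12

Social marginal cost = private MC + MEC = 41 + 2q.
Set SMC = demand: 41 + 2q = 89 - 2q → q* = 12.0000.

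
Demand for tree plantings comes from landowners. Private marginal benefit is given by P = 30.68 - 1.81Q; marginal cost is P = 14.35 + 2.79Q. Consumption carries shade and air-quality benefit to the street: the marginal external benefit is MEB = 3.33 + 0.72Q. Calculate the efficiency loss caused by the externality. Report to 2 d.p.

DWL = 4.46

Market equilibrium (private): 14.35 + 2.79Q = 30.68 - 1.81Q → Q_m = 3.5500.
Social marginal benefit = demand + MEB = 34.01 - 1.09Q.
Set SMB = MC: 34.01 - 1.09Q = 14.35 + 2.79Q → Q* = 5.0670.
Between Q* and Q_m the wedge SMB − MC runs linearly from 0 to MEB(Q_m), so the loss is a triangle.
DWL = ½ × 1.5170 × 5.8860 = 4.4645.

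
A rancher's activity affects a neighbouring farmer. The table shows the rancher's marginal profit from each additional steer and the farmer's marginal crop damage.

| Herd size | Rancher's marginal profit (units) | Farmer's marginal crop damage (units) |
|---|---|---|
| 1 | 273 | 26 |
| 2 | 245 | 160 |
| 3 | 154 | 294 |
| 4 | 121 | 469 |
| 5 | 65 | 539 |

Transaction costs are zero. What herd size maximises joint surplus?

Bargaining reaches the level where marginal profit last exceeds marginal crop damage.
That holds through level 2 (245 ≥ 160) but not at 3 (154 < 294).

2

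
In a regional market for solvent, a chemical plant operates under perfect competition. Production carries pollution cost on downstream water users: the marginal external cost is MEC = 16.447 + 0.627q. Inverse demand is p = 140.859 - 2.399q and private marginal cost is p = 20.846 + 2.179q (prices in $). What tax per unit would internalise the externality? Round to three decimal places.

tax = $28.923 per unit

Social marginal cost = private MC + MEC = 37.293 + 2.806q.
Set SMC = demand: 37.293 + 2.806q = 140.859 - 2.399q → q* = 19.8974.
The Pigouvian tax equals MEC at q*: 16.447 + 0.627×19.8974 = 28.9227.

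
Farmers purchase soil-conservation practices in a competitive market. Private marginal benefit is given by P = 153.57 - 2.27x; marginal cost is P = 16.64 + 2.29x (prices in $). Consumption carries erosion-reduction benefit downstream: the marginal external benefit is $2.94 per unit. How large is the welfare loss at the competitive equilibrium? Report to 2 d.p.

Market equilibrium (private): 16.64 + 2.29x = 153.57 - 2.27x → x_m = 30.0285.
Social marginal benefit = demand + MEB = 156.51 - 2.27x.
Set SMB = MC: 156.51 - 2.27x = 16.64 + 2.29x → x* = 30.6732.
Between x* and x_m the wedge SMB − MC runs linearly from 0 to MEB(x_m), so the loss is a triangle.
DWL = ½ × 0.6447 × 2.9400 = 0.9477.

DWL = $0.95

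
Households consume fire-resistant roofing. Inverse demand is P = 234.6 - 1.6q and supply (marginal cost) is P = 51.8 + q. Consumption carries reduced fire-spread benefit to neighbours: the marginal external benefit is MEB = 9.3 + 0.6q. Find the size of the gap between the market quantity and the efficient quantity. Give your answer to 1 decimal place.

Market equilibrium (private): 51.8 + q = 234.6 - 1.6q → q_m = 70.3077.
Social marginal benefit = demand + MEB = 243.9 - q.
Set SMB = MC: 243.9 - q = 51.8 + q → q* = 96.0500.
Gap = |70.3077 − 96.0500| = 25.7423.

25.7 units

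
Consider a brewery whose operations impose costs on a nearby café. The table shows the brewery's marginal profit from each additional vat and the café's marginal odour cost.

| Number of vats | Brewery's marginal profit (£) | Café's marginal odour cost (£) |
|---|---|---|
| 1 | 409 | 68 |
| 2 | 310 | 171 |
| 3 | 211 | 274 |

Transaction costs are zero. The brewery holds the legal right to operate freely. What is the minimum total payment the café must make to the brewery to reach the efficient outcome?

Left alone the brewery would choose level 3 (marginal profit stays positive).
Efficient level: k* = 2 (marginal profit ≥ marginal odour cost through 2).
The café must at least cover the brewery's forgone profit from cutting 3→2: 211 = 211.

£211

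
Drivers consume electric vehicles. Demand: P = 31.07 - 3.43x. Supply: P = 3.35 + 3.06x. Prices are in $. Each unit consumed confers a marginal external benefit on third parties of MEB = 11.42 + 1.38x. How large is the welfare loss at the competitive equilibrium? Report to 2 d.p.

Market equilibrium (private): 3.35 + 3.06x = 31.07 - 3.43x → x_m = 4.2712.
Social marginal benefit = demand + MEB = 42.49 - 2.05x.
Set SMB = MC: 42.49 - 2.05x = 3.35 + 3.06x → x* = 7.6595.
The loss is the area between SMB and MC from x* to x_m; with linear curves that's a triangle of height MEB(x_m).
DWL = ½ × 3.3883 × 17.3142 = 29.3329.

DWL = $29.33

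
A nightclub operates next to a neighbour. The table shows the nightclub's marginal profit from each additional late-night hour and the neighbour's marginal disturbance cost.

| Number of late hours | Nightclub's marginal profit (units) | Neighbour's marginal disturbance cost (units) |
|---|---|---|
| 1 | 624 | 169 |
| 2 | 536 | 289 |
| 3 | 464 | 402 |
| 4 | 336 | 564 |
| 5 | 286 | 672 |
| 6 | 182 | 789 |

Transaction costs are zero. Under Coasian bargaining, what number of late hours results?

Bargaining reaches the level where marginal profit last exceeds marginal disturbance cost.
That holds through level 3 (464 ≥ 402) but not at 4 (336 < 564).

3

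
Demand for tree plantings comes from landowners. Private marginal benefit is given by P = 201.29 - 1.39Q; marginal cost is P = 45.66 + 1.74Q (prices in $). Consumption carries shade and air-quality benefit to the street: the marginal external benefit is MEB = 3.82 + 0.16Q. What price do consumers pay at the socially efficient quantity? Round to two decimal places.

P = $126.67

Social marginal benefit = demand + MEB = 205.11 - 1.23Q.
Set SMB = MC: 205.11 - 1.23Q = 45.66 + 1.74Q → Q* = 53.6869.
Consumer price on the demand curve at Q*: 201.29 − 1.39×53.6869 = 126.6652.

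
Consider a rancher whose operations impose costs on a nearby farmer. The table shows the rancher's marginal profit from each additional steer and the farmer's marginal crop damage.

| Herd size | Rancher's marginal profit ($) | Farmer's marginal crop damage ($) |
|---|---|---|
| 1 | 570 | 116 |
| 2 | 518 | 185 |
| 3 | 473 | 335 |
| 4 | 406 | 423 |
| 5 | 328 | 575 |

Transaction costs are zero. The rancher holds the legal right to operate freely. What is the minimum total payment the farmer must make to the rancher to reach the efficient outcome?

Left alone the rancher would choose level 5 (marginal profit stays positive).
Efficient level: k* = 3 (marginal profit ≥ marginal crop damage through 3).
The farmer must at least cover the rancher's forgone profit from cutting 5→3: 406 + 328 = 734.

$734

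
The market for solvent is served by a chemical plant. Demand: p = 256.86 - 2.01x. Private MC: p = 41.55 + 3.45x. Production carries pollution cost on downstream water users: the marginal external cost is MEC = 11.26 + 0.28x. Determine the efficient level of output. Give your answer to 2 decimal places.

Social marginal cost = private MC + MEC = 52.81 + 3.73x.
Set SMC = demand: 52.81 + 3.73x = 256.86 - 2.01x → x* = 35.5488.

x* = 35.55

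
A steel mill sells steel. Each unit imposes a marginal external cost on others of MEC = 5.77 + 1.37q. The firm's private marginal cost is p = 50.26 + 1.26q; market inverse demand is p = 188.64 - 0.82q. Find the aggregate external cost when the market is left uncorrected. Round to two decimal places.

Market equilibrium (private): 50.26 + 1.26q = 188.64 - 0.82q → q_m = 66.5288.
Total external cost = ∫₀^{q_m} (5.77 + 1.37q) dq = 5.77×66.5288 + ½×1.37×66.5288² = 3415.7368.

3415.74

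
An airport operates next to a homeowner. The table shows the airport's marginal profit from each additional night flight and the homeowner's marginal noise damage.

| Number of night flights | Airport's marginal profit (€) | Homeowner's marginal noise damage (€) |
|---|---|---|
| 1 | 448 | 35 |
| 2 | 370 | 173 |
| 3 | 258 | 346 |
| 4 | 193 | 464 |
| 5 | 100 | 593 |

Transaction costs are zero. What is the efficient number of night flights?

Bargaining reaches the level where marginal profit last exceeds marginal noise damage.
That holds through level 2 (370 ≥ 173) but not at 3 (258 < 346).

2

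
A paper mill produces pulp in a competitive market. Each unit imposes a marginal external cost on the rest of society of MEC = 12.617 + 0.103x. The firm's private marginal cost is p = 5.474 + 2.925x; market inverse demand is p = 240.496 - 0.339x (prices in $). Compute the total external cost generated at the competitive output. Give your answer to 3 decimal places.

Market equilibrium (private): 5.474 + 2.925x = 240.496 - 0.339x → x_m = 72.0043.
Total external cost = ∫₀^{x_m} (12.617 + 0.103x) dx = 12.617×72.0043 + ½×0.103×72.0043² = 1175.4861.

$1175.486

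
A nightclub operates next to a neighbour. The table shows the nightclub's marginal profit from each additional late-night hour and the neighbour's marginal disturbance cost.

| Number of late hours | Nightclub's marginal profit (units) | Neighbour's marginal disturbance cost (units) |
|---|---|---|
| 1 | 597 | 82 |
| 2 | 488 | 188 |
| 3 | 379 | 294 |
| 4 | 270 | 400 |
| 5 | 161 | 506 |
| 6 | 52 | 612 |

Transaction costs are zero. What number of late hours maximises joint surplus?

Bargaining reaches the level where marginal profit last exceeds marginal disturbance cost.
That holds through level 3 (379 ≥ 294) but not at 4 (270 < 400).

3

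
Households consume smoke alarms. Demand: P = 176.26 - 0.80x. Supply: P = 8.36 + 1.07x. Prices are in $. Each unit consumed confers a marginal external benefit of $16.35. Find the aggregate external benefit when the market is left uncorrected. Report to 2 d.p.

$1468.00

Market equilibrium (private): 8.36 + 1.07x = 176.26 - 0.80x → x_m = 89.7861.
Total external benefit = MEB × x_m = 16.35 × 89.7861 = 1468.0027.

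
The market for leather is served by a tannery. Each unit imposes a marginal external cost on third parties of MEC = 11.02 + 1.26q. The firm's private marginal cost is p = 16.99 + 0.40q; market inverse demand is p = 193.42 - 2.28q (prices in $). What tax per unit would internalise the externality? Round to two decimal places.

tax = $63.92 per unit

Social marginal cost = private MC + MEC = 28.01 + 1.66q.
Set SMC = demand: 28.01 + 1.66q = 193.42 - 2.28q → q* = 41.9822.
The Pigouvian tax equals MEC at q*: 11.02 + 1.26×41.9822 = 63.9176.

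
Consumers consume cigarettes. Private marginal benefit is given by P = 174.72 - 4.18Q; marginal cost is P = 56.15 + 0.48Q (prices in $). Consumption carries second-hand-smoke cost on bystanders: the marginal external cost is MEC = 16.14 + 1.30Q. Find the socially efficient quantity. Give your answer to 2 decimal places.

Q* = 17.19

Social marginal benefit = demand − MEC = 158.58 - 5.48Q.
Set SMB = MC: 158.58 - 5.48Q = 56.15 + 0.48Q → Q* = 17.1862.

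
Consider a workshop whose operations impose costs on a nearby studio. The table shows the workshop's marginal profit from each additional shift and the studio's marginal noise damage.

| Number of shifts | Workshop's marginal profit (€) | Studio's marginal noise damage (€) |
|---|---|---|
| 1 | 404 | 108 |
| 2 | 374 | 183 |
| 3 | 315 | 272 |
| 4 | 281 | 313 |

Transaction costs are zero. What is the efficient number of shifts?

3

Bargaining reaches the level where marginal profit last exceeds marginal noise damage.
That holds through level 3 (315 ≥ 272) but not at 4 (281 < 313).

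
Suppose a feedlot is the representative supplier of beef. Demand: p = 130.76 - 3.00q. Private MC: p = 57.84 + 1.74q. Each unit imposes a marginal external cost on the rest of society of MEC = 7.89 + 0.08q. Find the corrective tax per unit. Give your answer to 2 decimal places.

tax = 8.97 per unit

Social marginal cost = private MC + MEC = 65.73 + 1.82q.
Set SMC = demand: 65.73 + 1.82q = 130.76 - 3.00q → q* = 13.4917.
The Pigouvian tax equals MEC at q*: 7.89 + 0.08×13.4917 = 8.9693.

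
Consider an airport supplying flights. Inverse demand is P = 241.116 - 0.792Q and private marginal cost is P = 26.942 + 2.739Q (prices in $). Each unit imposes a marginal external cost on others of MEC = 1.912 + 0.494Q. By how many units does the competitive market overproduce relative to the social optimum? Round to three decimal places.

7.919 units

Market equilibrium (private): 26.942 + 2.739Q = 241.116 - 0.792Q → Q_m = 60.6553.
Social marginal cost = private MC + MEC = 28.854 + 3.233Q.
Set SMC = demand: 28.854 + 3.233Q = 241.116 - 0.792Q → Q* = 52.7359.
Gap = |60.6553 − 52.7359| = 7.9194.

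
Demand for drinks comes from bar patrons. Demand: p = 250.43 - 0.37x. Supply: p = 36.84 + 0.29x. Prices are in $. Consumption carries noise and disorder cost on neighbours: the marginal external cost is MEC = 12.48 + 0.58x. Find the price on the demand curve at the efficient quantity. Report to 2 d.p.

Social marginal benefit = demand − MEC = 237.95 - 0.95x.
Set SMB = MC: 237.95 - 0.95x = 36.84 + 0.29x → x* = 162.1855.
Consumer price on the demand curve at x*: 250.43 − 0.37×162.1855 = 190.4214.

P = $190.42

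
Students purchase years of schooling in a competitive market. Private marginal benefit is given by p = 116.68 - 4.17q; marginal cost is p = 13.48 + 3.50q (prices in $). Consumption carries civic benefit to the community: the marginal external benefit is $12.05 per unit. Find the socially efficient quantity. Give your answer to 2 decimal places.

q* = 15.03

Social marginal benefit = demand + MEB = 128.73 - 4.17q.
Set SMB = MC: 128.73 - 4.17q = 13.48 + 3.50q → q* = 15.0261.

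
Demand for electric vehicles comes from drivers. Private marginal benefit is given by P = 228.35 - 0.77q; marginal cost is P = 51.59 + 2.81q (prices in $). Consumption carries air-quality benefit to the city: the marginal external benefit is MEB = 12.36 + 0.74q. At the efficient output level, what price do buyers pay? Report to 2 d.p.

Social marginal benefit = demand + MEB = 240.71 - 0.03q.
Set SMB = MC: 240.71 - 0.03q = 51.59 + 2.81q → q* = 66.5915.
Consumer price on the demand curve at q*: 228.35 − 0.77×66.5915 = 177.0745.

P = $177.07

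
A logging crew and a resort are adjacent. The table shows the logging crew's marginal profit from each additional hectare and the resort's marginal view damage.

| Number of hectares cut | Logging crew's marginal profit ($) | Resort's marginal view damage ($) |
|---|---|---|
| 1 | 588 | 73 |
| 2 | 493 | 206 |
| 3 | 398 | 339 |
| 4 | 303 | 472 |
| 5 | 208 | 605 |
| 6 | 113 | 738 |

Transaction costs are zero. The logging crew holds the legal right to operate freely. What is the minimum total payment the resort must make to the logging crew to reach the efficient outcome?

$624

Left alone the logging crew would choose level 6 (marginal profit stays positive).
Efficient level: k* = 3 (marginal profit ≥ marginal view damage through 3).
The resort must at least cover the logging crew's forgone profit from cutting 6→3: 303 + 208 + 113 = 624.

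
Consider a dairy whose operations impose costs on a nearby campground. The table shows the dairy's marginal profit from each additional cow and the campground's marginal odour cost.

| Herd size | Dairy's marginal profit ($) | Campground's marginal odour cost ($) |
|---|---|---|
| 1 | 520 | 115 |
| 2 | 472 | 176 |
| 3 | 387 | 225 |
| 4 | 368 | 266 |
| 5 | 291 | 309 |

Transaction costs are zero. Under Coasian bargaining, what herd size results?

4

Bargaining reaches the level where marginal profit last exceeds marginal odour cost.
That holds through level 4 (368 ≥ 266) but not at 5 (291 < 309).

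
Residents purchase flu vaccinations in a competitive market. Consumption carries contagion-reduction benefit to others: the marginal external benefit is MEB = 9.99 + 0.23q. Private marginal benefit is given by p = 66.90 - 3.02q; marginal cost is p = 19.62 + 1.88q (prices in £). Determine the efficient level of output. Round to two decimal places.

q* = 12.26

Social marginal benefit = demand + MEB = 76.89 - 2.79q.
Set SMB = MC: 76.89 - 2.79q = 19.62 + 1.88q → q* = 12.2634.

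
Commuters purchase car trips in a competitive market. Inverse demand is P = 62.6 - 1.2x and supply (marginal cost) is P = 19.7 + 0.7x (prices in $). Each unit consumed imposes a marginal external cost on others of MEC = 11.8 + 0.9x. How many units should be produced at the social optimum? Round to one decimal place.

Social marginal benefit = demand − MEC = 50.8 - 2.1x.
Set SMB = MC: 50.8 - 2.1x = 19.7 + 0.7x → x* = 11.1071.

x* = 11.1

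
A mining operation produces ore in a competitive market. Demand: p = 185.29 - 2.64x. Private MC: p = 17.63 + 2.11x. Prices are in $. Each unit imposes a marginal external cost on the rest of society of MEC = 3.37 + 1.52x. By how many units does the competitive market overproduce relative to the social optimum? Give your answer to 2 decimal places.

9.09 units

Market equilibrium (private): 17.63 + 2.11x = 185.29 - 2.64x → x_m = 35.2968.
Social marginal cost = private MC + MEC = 21.00 + 3.63x.
Set SMC = demand: 21.00 + 3.63x = 185.29 - 2.64x → x* = 26.2026.
Gap = |35.2968 − 26.2026| = 9.0942.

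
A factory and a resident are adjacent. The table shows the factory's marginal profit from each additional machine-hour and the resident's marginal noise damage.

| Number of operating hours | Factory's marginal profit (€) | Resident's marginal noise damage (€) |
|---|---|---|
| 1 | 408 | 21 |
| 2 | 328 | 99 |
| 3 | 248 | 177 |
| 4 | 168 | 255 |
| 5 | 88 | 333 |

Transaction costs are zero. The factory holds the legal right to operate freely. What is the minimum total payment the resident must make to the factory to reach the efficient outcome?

Left alone the factory would choose level 5 (marginal profit stays positive).
Efficient level: k* = 3 (marginal profit ≥ marginal noise damage through 3).
The resident must at least cover the factory's forgone profit from cutting 5→3: 168 + 88 = 256.

€256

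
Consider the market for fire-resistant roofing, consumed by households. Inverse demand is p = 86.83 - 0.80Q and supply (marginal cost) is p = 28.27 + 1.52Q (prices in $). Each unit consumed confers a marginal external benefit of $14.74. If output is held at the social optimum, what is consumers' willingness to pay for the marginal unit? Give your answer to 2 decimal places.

P = $61.55

Social marginal benefit = demand + MEB = 101.57 - 0.80Q.
Set SMB = MC: 101.57 - 0.80Q = 28.27 + 1.52Q → Q* = 31.5948.
Consumer price on the demand curve at Q*: 86.83 − 0.80×31.5948 = 61.5542.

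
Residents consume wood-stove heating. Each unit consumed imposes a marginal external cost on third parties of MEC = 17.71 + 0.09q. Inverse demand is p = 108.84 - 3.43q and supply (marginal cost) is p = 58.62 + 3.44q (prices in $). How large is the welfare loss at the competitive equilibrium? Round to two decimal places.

Market equilibrium (private): 58.62 + 3.44q = 108.84 - 3.43q → q_m = 7.3100.
Social marginal benefit = demand − MEC = 91.13 - 3.52q.
Set SMB = MC: 91.13 - 3.52q = 58.62 + 3.44q → q* = 4.6710.
Between q* and q_m the wedge MC − SMB runs linearly from 0 to MEC(q_m), so the loss is a triangle.
DWL = ½ × 2.6390 × 18.3679 = 24.2364.

DWL = $24.24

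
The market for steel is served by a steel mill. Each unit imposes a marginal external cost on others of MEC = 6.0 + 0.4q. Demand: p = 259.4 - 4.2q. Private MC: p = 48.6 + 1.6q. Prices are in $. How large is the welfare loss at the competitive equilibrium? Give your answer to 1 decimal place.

Market equilibrium (private): 48.6 + 1.6q = 259.4 - 4.2q → q_m = 36.3448.
Social marginal cost = private MC + MEC = 54.6 + 2.0q.
Set SMC = demand: 54.6 + 2.0q = 259.4 - 4.2q → q* = 33.0323.
The welfare-loss triangle has base |q_m − q*| and height MEC(q_m) (the vertical gap between SMC and demand is zero at q* and MEC at q_m).
DWL = ½ × 3.3125 × 20.5379 = 34.0159.

DWL = $34.0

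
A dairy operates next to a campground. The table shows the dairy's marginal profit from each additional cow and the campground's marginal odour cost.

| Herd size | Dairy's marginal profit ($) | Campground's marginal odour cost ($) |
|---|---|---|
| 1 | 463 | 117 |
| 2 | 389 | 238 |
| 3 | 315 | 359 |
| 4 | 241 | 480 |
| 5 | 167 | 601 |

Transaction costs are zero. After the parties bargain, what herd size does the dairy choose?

2

Bargaining reaches the level where marginal profit last exceeds marginal odour cost.
That holds through level 2 (389 ≥ 238) but not at 3 (315 < 359).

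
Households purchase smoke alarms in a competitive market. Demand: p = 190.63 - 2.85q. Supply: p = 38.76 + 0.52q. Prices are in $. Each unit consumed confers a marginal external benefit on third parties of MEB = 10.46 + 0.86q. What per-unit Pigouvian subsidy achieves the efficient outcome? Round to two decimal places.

Social marginal benefit = demand + MEB = 201.09 - 1.99q.
Set SMB = MC: 201.09 - 1.99q = 38.76 + 0.52q → q* = 64.6733.
The Pigouvian subsidy equals MEB at q*: 10.46 + 0.86×64.6733 = 66.0790.

subsidy = $66.08 per unit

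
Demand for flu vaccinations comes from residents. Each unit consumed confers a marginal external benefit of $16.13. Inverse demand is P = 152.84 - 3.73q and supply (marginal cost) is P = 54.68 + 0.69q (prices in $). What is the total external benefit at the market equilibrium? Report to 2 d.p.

$358.22

Market equilibrium (private): 54.68 + 0.69q = 152.84 - 3.73q → q_m = 22.2081.
Total external benefit = MEB × q_m = 16.13 × 22.2081 = 358.2167.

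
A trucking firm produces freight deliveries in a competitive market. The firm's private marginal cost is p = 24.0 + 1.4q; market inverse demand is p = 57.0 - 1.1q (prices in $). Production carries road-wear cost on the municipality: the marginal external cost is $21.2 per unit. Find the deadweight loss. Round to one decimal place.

DWL = $89.9

Market equilibrium (private): 24.0 + 1.4q = 57.0 - 1.1q → q_m = 13.2000.
Social marginal cost = private MC + MEC = 45.2 + 1.4q.
Set SMC = demand: 45.2 + 1.4q = 57.0 - 1.1q → q* = 4.7200.
The loss is the area between SMC and demand from q* to q_m; with linear curves that's a triangle of height MEC(q_m).
DWL = ½ × 8.4800 × 21.2000 = 89.8880.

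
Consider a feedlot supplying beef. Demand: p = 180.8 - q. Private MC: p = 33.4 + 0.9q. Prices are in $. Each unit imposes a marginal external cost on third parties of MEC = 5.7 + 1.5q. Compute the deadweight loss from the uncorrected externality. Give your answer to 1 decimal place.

Market equilibrium (private): 33.4 + 0.9q = 180.8 - q → q_m = 77.5789.
Social marginal cost = private MC + MEC = 39.1 + 2.4q.
Set SMC = demand: 39.1 + 2.4q = 180.8 - q → q* = 41.6765.
Height of the DWL triangle at q_m is SMC(q_m) − demand(q_m) = MEC(q_m) = 122.0684.
DWL = ½ × 35.9024 × 122.0684 = 2191.2743.

DWL = $2191.3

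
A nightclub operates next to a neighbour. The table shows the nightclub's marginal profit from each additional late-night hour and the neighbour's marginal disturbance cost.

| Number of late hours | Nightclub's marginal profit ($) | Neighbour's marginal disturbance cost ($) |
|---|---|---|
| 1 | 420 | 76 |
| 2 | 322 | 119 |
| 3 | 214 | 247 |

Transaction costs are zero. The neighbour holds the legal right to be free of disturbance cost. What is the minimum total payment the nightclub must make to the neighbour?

$195

Efficient level: marginal profit ≥ marginal disturbance cost through level 2, so k* = 2.
With the neighbour holding the right, the nightclub must at least compensate total damage at k*: 76 + 119 = 195.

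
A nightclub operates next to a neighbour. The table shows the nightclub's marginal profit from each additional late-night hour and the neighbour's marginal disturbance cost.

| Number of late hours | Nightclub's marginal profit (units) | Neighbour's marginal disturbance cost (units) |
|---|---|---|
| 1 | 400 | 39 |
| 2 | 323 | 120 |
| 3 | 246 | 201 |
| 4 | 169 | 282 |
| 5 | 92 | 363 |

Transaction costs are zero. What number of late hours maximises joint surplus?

Bargaining reaches the level where marginal profit last exceeds marginal disturbance cost.
That holds through level 3 (246 ≥ 201) but not at 4 (169 < 282).

3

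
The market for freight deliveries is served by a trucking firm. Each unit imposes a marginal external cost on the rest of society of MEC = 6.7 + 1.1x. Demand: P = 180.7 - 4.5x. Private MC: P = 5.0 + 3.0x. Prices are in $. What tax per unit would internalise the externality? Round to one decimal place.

tax = $28.3 per unit

Social marginal cost = private MC + MEC = 11.7 + 4.1x.
Set SMC = demand: 11.7 + 4.1x = 180.7 - 4.5x → x* = 19.6512.
The Pigouvian tax equals MEC at x*: 6.7 + 1.1×19.6512 = 28.3163.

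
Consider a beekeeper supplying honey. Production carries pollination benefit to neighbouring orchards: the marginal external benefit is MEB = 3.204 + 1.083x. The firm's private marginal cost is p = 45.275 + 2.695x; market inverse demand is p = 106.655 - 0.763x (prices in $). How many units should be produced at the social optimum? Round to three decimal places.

Social marginal cost = private MC − MEB = 42.071 + 1.612x.
Set SMC = demand: 42.071 + 1.612x = 106.655 - 0.763x → x* = 27.1933.

x* = 27.193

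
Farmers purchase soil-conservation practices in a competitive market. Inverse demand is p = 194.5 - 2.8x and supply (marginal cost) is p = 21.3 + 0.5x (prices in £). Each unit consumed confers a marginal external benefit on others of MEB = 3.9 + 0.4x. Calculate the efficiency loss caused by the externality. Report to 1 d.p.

Market equilibrium (private): 21.3 + 0.5x = 194.5 - 2.8x → x_m = 52.4848.
Social marginal benefit = demand + MEB = 198.4 - 2.4x.
Set SMB = MC: 198.4 - 2.4x = 21.3 + 0.5x → x* = 61.0690.
Height of the DWL triangle at x_m is SMB(x_m) − MC(x_m) = MEB(x_m) = 24.8939.
DWL = ½ × 8.5842 × 24.8939 = 106.8471.

DWL = £106.8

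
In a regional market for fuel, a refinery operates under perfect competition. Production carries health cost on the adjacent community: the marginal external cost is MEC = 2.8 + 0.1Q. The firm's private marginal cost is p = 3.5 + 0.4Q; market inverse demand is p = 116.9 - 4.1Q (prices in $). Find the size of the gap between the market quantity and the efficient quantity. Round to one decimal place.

Market equilibrium (private): 3.5 + 0.4Q = 116.9 - 4.1Q → Q_m = 25.2000.
Social marginal cost = private MC + MEC = 6.3 + 0.5Q.
Set SMC = demand: 6.3 + 0.5Q = 116.9 - 4.1Q → Q* = 24.0435.
Gap = |25.2000 − 24.0435| = 1.1565.

1.2 units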